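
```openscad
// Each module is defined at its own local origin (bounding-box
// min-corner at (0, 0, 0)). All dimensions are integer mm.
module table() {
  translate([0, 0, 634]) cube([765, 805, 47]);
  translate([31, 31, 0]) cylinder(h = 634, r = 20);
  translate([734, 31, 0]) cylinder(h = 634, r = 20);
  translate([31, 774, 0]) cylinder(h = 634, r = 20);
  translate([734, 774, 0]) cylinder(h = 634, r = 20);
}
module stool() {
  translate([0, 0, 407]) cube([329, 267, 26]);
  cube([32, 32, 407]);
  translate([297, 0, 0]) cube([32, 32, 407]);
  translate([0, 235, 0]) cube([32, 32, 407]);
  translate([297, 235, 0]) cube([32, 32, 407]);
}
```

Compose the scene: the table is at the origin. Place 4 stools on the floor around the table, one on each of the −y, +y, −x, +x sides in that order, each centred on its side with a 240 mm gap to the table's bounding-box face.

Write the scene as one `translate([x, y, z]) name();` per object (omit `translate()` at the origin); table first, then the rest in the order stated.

table();
translate([218, -507, 0]) stool();
translate([218, 1045, 0]) stool();
translate([-569, 269, 0]) stool();
translate([1005, 269, 0]) stool();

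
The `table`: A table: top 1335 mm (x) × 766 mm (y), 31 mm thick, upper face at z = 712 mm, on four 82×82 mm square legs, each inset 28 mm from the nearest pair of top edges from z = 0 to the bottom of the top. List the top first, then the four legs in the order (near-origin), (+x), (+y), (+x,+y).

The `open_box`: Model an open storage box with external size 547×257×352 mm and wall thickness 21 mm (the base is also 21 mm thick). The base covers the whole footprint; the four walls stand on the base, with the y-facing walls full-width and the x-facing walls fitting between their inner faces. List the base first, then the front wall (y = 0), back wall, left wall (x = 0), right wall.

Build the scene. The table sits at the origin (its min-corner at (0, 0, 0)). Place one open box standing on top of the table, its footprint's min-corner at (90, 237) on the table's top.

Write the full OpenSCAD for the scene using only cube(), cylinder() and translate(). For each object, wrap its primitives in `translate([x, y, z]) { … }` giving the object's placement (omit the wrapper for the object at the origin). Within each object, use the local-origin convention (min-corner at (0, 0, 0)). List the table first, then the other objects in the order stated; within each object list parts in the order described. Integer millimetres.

translate([0, 0, 681]) cube([1335, 766, 31]);
translate([28, 28, 0]) cube([82, 82, 681]);
translate([1225, 28, 0]) cube([82, 82, 681]);
translate([28, 656, 0]) cube([82, 82, 681]);
translate([1225, 656, 0]) cube([82, 82, 681]);
translate([90, 237, 712]) {
  cube([547, 257, 21]);
  translate([0, 0, 21]) cube([547, 21, 331]);
  translate([0, 236, 21]) cube([547, 21, 331]);
  translate([0, 21, 21]) cube([21, 215, 331]);
  translate([526, 21, 21]) cube([21, 215, 331]);
}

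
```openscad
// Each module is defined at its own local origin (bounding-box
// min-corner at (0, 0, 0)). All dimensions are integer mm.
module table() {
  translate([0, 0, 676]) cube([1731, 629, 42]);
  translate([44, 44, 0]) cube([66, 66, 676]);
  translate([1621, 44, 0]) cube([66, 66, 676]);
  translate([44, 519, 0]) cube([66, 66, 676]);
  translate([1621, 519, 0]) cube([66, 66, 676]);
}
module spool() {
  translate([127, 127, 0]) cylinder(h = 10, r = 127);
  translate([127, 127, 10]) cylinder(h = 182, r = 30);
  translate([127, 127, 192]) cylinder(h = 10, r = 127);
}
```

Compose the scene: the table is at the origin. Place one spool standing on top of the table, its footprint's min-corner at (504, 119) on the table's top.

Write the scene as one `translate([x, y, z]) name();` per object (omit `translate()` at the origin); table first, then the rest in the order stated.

table();
translate([504, 119, 718]) spool();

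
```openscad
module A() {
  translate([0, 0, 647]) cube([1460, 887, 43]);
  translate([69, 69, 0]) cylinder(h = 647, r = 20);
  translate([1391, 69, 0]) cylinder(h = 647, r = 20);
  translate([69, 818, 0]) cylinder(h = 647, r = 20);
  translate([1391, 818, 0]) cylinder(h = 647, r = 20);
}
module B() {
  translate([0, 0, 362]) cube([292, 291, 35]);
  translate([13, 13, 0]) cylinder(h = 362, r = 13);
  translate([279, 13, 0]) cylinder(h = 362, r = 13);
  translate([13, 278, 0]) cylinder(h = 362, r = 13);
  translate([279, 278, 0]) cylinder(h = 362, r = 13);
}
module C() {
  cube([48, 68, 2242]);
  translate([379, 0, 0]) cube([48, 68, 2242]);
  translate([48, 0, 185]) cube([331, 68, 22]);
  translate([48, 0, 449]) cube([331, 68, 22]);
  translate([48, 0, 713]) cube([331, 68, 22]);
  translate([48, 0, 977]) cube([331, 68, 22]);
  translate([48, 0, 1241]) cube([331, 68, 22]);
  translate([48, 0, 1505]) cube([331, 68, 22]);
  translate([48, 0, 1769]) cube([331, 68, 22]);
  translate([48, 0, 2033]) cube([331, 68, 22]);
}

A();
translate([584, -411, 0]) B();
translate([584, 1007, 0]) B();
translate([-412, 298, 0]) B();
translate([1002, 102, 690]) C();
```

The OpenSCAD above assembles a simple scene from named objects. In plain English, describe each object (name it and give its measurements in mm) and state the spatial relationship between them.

A is a table with a 1460×887 mm rectangular top, 43 mm thick, top surface at z = 690 mm, supported by four round legs of 40 mm diameter, each leg's bounding box inset 49 mm from the nearest pair of top edges, running from the floor.

B is a four-legged stool. The seat is a 292×291×35 mm slab whose top surface is at z = 397 mm; four round legs, each 26 mm in diameter, run from the floor (z = 0) to the underside of the seat, each leg's axis is inset half a diameter from the nearest pair of seat edges (so the leg's bounding box is flush with the corner).

C is a straight ladder. Two 48×68 mm vertical rails, 2242 mm tall, stand 427 mm apart (outside-to-outside) with their front faces coplanar on the −y side. 8 rungs, each 68 mm deep and 22 mm tall, span between the inner faces of the rails, front faces flush with the rails. The lowest rung's underside is at z = 185 mm and rungs are spaced 264 mm apart (underside to underside).

Three stools sit around the table at the −y, +y, −x sides. The ladder is on top of the table.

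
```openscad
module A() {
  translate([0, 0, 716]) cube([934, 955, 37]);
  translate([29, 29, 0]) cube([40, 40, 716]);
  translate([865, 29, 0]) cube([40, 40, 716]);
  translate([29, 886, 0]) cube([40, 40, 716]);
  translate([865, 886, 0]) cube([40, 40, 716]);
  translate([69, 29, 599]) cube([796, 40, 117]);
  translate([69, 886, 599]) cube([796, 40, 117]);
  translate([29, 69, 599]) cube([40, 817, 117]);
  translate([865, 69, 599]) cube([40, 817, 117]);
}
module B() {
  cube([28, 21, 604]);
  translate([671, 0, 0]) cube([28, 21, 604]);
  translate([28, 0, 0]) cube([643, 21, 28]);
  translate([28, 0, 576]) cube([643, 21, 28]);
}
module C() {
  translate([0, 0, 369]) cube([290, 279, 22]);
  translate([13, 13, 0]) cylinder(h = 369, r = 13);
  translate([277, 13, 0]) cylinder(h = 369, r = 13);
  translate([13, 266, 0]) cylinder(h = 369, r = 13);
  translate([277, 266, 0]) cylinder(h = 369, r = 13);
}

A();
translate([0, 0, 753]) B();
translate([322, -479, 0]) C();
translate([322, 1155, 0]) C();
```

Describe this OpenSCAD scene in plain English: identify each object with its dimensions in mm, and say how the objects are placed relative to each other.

A is a table with a 934×955 mm rectangular top, 37 mm thick, top surface at z = 753 mm, supported by four 40×40 mm square legs, each inset 29 mm from the nearest pair of top edges, running from the floor. Four apron rails, 40 mm thick and 117 mm tall, run between adjacent legs with their top edges flush with the underside of the top and their outer faces flush with the legs' outer faces.

B is a rectangular picture frame lying in the x–z plane (depth along y). The opening is 643 mm wide (x) by 548 mm tall (z), surrounded by a border 28 mm wide on all four sides. The frame is 21 mm deep and is made of two full-height vertical stiles with two horizontal rails fitted between them.

C is a simple wooden stool: a rectangular seat 290 mm (x) by 279 mm (y), 22 mm thick, top face at z = 391 mm, on four round legs, each 26 mm in diameter. The legs rest on z = 0, each leg's axis is inset half a diameter from the nearest pair of seat edges (so the leg's bounding box is flush with the corner).

The picture frame is on top of the table. Two stools sit around the table at the −y, +y sides.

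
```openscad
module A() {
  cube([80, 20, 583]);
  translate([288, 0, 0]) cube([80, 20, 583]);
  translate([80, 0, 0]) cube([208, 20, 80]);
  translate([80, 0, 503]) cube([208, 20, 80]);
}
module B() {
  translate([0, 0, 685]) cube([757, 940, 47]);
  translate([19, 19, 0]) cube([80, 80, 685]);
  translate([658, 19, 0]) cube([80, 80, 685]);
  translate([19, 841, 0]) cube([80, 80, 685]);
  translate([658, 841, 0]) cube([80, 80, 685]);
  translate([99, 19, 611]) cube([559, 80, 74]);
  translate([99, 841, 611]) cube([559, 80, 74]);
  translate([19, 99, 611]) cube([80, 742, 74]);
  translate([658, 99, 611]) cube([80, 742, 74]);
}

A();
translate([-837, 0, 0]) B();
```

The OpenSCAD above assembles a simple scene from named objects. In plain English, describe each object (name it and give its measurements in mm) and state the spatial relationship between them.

A is a picture frame with a 208×423 mm rectangular opening (x by z) and a uniform 80 mm border on every side. Frame depth is 20 mm along y. It is built from two vertical stiles running the full outside height and two horizontal rails spanning the gap between the stiles.

B is a rectangular dining table. The top is 757×940×47 mm with its upper surface at z = 732 mm. It stands on four 80×80 mm square legs, each inset 19 mm from the nearest pair of top edges, running from the floor to the underside of the top. Four apron rails, 80 mm thick and 74 mm tall, run between adjacent legs with their top edges flush with the underside of the top and their outer faces flush with the legs' outer faces.

The table is on the floor beside the picture frame on its −x side.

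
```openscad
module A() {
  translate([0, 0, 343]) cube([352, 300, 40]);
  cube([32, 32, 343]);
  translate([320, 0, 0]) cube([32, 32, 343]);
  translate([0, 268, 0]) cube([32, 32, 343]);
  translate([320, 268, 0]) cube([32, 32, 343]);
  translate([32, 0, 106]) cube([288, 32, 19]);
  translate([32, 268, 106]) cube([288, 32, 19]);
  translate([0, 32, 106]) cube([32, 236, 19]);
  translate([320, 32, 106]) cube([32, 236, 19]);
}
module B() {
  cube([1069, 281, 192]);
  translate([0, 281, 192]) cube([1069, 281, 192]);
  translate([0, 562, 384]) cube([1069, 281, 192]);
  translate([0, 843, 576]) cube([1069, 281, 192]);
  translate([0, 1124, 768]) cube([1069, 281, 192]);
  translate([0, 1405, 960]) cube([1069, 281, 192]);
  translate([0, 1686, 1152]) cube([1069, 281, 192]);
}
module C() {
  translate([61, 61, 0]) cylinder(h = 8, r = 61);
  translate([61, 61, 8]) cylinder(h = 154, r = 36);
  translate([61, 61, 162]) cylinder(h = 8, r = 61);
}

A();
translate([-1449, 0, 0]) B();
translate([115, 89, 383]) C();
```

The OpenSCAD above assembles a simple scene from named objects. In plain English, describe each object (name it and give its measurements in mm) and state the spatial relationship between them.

A is a four-legged stool. The seat is a 352×300×40 mm slab whose top surface is at z = 383 mm; four square legs, each 32×32 mm in cross-section, run from the floor (z = 0) to the underside of the seat, each flush with a corner of the seat. Four stretchers, 32 mm wide and 19 mm tall, connect adjacent legs with their undersides at z = 106 mm, each running between the inner faces of the legs it joins and aligned with the legs' outer faces on the other axis.

B is a straight staircase of 7 solid steps. Each step is 1069 mm wide (x), 281 mm deep (y, the going) and 192 mm tall (the rise). The first step rests on the floor; each subsequent step sits one going further in +y and one rise higher in +z, directly behind and above the previous step with no overlap.

C is a spool: two coaxial disc flanges of radius 61 mm and thickness 8 mm, joined by a core cylinder of radius 36 mm and height 154 mm. The lower flange rests on z = 0 and the three cylinders share a vertical axis.

The staircase is on the floor beside the stool on its −x side. The spool is on top of the stool, centred.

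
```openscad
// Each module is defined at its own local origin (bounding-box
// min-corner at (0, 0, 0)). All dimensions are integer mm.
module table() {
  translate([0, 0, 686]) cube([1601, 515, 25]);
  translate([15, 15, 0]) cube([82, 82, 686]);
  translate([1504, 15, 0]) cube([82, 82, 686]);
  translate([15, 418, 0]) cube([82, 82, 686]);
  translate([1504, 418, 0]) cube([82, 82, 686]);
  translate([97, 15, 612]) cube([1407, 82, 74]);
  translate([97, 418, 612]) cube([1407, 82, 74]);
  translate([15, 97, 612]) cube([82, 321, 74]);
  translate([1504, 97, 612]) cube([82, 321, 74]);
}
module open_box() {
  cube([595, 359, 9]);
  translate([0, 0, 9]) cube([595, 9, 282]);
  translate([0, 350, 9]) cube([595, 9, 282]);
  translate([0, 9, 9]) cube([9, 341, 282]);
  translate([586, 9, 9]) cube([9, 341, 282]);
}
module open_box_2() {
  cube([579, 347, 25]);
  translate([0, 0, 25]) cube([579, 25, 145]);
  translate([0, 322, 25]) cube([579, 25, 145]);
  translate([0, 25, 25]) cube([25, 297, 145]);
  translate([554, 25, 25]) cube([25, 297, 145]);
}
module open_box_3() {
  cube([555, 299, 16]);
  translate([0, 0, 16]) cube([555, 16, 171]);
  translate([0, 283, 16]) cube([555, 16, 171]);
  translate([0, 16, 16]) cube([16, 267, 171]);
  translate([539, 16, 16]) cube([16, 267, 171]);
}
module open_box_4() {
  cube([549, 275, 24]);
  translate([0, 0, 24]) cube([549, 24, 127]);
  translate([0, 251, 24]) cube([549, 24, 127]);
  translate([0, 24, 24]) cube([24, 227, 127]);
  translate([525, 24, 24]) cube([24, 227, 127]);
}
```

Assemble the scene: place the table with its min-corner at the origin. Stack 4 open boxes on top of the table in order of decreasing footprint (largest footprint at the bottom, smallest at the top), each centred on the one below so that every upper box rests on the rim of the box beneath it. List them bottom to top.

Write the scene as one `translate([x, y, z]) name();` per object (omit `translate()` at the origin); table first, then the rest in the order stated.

table();
translate([503, 78, 711]) open_box();
translate([511, 84, 1002]) open_box_2();
translate([523, 108, 1172]) open_box_3();
translate([526, 120, 1359]) open_box_4();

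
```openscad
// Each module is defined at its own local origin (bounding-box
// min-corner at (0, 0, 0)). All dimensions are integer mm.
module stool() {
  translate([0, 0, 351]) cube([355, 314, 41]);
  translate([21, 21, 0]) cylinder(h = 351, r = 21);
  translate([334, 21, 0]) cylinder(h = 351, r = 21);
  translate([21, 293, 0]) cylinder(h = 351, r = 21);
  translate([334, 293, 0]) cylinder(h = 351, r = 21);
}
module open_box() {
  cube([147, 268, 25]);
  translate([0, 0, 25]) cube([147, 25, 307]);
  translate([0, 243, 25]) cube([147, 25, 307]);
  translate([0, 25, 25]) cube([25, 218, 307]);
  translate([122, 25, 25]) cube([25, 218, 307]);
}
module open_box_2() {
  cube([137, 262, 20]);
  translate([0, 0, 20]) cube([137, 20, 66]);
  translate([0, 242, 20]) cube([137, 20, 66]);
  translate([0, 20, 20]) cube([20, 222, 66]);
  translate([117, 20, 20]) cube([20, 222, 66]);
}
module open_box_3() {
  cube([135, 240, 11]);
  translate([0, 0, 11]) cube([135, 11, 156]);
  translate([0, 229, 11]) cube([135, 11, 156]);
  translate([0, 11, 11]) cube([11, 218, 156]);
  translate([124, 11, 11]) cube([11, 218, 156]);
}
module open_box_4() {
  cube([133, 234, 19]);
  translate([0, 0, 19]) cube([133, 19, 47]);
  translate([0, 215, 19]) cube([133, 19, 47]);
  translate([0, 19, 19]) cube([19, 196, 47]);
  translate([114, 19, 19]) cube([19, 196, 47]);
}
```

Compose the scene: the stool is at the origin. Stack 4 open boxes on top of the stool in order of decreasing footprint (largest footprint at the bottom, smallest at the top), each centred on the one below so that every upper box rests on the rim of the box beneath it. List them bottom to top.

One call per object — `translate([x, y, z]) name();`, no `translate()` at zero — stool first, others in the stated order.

stool();
translate([104, 23, 392]) open_box();
translate([109, 26, 724]) open_box_2();
translate([110, 37, 810]) open_box_3();
translate([111, 40, 977]) open_box_4();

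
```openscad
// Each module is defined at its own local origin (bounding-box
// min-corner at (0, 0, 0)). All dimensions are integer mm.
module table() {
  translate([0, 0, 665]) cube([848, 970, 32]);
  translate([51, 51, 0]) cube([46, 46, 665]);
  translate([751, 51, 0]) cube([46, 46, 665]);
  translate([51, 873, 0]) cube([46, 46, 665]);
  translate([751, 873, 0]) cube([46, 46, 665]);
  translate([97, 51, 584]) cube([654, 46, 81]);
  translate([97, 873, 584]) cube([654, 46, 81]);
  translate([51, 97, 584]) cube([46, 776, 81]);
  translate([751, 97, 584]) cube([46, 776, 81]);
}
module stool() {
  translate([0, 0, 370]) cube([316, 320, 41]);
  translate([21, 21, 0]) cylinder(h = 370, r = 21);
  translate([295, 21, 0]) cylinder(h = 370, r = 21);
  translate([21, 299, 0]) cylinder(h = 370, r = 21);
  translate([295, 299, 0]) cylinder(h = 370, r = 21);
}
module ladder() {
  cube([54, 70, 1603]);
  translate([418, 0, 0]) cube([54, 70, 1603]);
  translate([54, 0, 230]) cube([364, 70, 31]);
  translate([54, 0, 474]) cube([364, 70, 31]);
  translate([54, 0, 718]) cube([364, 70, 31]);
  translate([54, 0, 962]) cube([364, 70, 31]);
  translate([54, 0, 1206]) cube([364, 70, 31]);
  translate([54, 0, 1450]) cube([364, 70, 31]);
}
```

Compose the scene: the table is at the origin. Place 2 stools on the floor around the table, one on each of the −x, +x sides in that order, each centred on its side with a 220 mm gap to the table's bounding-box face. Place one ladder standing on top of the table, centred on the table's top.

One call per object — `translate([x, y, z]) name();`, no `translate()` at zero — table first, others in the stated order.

table();
translate([-536, 325, 0]) stool();
translate([1068, 325, 0]) stool();
translate([188, 450, 697]) ladder();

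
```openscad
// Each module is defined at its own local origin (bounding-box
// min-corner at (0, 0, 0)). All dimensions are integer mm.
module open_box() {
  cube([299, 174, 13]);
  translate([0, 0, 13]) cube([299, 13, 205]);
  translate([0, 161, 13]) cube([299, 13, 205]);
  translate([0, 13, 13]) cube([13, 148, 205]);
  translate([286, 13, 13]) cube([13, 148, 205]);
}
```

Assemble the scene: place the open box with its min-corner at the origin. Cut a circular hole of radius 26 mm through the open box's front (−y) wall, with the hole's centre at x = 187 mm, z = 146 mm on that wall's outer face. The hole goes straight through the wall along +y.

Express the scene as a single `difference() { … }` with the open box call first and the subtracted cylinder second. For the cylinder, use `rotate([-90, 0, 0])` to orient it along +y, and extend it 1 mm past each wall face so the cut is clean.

difference() {
  open_box();
  translate([187, -1, 146]) rotate([-90, 0, 0]) cylinder(h = 15, r = 26);
}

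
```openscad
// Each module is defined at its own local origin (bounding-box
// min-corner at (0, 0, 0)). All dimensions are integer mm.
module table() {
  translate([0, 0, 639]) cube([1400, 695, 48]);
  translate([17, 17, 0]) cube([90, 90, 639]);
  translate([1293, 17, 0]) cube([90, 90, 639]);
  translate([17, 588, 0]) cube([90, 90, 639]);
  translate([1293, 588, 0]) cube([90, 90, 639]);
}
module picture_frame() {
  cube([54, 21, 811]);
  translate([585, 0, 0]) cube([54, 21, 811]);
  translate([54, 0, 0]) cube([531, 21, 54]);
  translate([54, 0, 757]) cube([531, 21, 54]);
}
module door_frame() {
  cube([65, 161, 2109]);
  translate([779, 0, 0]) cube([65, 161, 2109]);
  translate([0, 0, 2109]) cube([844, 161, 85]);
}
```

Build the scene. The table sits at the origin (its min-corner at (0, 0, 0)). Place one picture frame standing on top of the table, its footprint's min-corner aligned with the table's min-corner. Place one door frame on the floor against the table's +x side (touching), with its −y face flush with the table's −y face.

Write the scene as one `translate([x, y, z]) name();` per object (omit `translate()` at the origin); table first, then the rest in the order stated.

table();
translate([0, 0, 687]) picture_frame();
translate([1400, 0, 0]) door_frame();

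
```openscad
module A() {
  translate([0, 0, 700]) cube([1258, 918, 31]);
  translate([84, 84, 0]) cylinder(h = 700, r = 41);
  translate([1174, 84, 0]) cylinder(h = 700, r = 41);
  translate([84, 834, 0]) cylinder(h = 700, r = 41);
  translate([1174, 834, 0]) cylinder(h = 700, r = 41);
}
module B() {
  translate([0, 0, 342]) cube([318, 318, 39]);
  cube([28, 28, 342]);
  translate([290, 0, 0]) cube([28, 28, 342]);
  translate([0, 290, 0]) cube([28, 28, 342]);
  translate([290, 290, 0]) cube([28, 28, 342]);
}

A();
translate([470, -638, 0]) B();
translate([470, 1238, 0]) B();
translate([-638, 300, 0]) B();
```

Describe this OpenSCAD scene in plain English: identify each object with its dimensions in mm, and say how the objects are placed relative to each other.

A is a table: top 1258 mm (x) × 918 mm (y), 31 mm thick, upper face at z = 731 mm, on four round legs of 82 mm diameter, each leg's bounding box inset 43 mm from the nearest pair of top edges, running from z = 0 to the bottom of the top.

B is a simple wooden stool: a rectangular seat 318 mm (x) by 318 mm (y), 39 mm thick, top face at z = 381 mm, on four square legs, each 28×28 mm in cross-section. The legs rest on z = 0, each flush with a corner of the seat.

Three stools sit around the table at the −y, +y, −x sides.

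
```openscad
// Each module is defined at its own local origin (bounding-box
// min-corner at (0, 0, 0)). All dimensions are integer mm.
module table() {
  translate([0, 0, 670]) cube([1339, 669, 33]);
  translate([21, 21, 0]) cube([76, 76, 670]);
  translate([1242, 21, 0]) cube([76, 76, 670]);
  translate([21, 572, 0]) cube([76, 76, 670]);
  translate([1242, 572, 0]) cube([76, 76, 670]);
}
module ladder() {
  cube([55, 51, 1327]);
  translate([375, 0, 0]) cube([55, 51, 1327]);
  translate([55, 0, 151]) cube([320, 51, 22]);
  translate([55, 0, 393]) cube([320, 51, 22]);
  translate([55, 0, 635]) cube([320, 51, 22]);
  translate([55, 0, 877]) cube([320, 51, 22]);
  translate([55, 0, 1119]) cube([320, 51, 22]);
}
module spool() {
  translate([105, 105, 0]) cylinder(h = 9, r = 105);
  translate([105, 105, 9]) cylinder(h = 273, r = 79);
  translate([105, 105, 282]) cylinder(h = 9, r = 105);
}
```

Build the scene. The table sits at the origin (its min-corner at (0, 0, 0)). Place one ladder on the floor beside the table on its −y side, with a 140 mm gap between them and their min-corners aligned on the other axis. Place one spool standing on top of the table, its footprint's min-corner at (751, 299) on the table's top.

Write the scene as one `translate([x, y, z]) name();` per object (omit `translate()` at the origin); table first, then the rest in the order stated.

table();
translate([0, -191, 0]) ladder();
translate([751, 299, 703]) spool();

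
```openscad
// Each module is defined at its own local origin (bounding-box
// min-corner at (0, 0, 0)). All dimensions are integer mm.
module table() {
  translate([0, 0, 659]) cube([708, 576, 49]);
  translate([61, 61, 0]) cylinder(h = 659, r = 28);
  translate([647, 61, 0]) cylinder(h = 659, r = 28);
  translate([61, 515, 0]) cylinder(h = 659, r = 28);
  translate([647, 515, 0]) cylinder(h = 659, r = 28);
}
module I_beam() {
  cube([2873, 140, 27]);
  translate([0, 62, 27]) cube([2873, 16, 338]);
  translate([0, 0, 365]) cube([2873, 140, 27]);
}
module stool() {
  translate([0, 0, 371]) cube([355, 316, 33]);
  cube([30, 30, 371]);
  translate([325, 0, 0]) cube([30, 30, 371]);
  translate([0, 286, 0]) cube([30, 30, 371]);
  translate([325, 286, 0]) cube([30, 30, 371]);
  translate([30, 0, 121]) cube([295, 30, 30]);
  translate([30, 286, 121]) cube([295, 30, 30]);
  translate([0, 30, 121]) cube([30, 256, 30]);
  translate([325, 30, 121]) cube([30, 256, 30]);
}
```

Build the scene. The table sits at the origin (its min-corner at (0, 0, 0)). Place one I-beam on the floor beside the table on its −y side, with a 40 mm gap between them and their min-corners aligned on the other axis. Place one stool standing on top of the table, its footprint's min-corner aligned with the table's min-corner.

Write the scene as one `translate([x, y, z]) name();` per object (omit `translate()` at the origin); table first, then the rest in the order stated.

table();
translate([0, -180, 0]) I_beam();
translate([0, 0, 708]) stool();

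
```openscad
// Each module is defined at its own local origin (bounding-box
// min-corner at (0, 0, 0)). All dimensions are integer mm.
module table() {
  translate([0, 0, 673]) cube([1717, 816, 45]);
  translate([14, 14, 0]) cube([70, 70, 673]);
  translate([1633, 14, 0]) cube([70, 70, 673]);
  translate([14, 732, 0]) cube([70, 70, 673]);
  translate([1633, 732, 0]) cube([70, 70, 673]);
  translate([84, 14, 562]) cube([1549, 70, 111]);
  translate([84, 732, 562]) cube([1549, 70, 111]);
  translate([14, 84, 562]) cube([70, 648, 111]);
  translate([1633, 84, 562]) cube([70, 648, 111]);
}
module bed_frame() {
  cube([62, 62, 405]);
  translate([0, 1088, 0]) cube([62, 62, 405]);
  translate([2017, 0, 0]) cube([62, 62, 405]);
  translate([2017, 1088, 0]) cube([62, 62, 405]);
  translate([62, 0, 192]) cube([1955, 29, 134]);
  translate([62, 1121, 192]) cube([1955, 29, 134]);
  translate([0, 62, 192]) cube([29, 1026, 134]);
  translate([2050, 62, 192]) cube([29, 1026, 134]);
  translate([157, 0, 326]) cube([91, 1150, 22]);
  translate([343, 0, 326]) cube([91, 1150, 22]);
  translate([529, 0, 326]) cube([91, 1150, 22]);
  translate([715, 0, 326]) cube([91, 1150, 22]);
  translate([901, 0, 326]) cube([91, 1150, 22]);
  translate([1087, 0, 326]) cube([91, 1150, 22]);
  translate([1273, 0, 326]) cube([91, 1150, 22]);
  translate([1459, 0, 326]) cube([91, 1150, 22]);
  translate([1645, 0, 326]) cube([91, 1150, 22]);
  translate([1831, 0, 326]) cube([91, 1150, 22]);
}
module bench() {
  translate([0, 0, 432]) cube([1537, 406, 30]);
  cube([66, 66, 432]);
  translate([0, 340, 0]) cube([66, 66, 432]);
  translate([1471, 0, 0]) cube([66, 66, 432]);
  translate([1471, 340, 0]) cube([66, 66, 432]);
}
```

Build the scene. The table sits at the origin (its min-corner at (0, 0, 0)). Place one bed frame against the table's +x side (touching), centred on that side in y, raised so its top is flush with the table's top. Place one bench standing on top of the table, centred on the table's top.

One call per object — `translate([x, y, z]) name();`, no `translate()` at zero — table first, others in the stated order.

table();
translate([1717, -167, 313]) bed_frame();
translate([90, 205, 718]) bench();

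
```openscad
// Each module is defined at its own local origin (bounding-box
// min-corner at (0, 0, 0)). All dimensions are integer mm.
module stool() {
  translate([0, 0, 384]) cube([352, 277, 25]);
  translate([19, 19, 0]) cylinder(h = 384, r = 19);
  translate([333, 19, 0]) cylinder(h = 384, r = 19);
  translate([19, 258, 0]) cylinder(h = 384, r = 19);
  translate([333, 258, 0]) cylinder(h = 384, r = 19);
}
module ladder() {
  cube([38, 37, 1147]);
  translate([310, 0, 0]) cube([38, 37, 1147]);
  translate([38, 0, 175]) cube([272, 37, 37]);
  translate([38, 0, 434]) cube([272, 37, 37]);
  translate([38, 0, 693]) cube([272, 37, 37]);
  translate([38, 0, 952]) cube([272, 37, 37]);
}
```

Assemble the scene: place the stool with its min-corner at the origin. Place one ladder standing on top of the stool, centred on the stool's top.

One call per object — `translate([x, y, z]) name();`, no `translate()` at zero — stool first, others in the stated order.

stool();
translate([2, 120, 409]) ladder();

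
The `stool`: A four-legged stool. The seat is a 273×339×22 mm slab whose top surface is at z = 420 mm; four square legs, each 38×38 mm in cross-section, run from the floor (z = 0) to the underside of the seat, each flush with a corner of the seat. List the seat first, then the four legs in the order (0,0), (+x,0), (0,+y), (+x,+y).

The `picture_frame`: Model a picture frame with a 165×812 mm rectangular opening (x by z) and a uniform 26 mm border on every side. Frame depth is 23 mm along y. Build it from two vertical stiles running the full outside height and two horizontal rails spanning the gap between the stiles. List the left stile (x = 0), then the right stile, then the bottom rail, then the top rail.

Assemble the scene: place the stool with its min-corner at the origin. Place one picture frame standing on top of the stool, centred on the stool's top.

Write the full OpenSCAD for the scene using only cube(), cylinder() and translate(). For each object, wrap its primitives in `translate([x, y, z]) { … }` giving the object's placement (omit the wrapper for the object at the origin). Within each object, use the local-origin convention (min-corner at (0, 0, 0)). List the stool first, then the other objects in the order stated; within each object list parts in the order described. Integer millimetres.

translate([0, 0, 398]) cube([273, 339, 22]);
cube([38, 38, 398]);
translate([235, 0, 0]) cube([38, 38, 398]);
translate([0, 301, 0]) cube([38, 38, 398]);
translate([235, 301, 0]) cube([38, 38, 398]);
translate([28, 158, 420]) {
  cube([26, 23, 864]);
  translate([191, 0, 0]) cube([26, 23, 864]);
  translate([26, 0, 0]) cube([165, 23, 26]);
  translate([26, 0, 838]) cube([165, 23, 26]);
}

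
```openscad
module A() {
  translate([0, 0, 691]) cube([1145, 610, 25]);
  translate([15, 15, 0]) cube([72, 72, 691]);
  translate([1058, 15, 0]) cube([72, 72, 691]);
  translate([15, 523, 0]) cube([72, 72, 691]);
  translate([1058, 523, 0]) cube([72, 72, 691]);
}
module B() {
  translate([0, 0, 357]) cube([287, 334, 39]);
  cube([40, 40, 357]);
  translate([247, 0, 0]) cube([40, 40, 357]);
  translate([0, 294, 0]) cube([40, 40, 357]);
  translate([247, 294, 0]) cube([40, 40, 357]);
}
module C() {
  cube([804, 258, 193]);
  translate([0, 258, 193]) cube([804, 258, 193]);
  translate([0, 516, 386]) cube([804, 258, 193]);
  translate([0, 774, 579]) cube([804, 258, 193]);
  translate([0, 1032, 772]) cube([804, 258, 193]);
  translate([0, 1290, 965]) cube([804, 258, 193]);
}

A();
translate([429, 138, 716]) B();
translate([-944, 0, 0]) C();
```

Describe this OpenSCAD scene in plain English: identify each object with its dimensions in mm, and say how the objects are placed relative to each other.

A is a table with a 1145×610 mm rectangular top, 25 mm thick, top surface at z = 716 mm, supported by four 72×72 mm square legs, each inset 15 mm from the nearest pair of top edges, running from the floor.

B is a simple wooden stool: a rectangular seat 287 mm (x) by 334 mm (y), 39 mm thick, top face at z = 396 mm, on four square legs, each 40×40 mm in cross-section. The legs rest on z = 0, each flush with a corner of the seat.

C is a run of 6 identical solid stair steps. Each tread is 804×258 mm and each step block is 193 mm high. Step 1 rests on the floor; step k is offset from step 1 by (k−1)×258 mm in y and (k−1)×193 mm in z.

The stool is on top of the table, centred. The staircase is on the floor beside the table on its −x side.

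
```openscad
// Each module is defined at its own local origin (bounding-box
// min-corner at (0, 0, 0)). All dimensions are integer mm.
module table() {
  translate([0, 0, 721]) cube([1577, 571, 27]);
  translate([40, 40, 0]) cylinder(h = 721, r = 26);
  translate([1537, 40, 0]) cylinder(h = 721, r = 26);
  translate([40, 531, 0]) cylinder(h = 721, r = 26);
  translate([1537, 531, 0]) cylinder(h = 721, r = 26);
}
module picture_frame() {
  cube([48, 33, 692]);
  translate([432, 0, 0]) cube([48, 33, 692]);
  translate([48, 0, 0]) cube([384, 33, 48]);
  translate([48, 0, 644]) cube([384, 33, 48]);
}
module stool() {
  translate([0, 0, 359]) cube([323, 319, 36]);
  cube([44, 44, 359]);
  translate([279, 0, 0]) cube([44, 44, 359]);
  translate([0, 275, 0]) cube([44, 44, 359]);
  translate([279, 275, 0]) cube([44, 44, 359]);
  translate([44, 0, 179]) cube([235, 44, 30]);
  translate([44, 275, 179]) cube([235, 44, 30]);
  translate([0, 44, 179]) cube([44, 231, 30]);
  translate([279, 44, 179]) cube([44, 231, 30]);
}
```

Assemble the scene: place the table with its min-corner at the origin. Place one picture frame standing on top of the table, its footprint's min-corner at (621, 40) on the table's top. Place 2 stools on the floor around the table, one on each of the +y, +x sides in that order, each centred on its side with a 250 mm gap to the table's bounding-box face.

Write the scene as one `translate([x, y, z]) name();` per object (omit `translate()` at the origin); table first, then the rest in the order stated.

table();
translate([621, 40, 748]) picture_frame();
translate([627, 821, 0]) stool();
translate([1827, 126, 0]) stool();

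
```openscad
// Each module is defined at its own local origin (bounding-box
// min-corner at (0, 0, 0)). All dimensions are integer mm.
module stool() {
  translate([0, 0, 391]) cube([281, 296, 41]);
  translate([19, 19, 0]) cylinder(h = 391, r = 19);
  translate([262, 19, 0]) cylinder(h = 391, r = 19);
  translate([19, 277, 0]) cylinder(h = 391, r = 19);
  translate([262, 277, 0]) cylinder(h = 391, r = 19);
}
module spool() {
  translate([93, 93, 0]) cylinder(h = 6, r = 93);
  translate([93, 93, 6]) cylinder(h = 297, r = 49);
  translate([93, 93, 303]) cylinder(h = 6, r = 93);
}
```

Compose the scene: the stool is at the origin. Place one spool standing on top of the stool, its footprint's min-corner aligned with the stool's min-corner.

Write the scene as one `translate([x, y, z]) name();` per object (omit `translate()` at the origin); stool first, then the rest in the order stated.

stool();
translate([0, 0, 432]) spool();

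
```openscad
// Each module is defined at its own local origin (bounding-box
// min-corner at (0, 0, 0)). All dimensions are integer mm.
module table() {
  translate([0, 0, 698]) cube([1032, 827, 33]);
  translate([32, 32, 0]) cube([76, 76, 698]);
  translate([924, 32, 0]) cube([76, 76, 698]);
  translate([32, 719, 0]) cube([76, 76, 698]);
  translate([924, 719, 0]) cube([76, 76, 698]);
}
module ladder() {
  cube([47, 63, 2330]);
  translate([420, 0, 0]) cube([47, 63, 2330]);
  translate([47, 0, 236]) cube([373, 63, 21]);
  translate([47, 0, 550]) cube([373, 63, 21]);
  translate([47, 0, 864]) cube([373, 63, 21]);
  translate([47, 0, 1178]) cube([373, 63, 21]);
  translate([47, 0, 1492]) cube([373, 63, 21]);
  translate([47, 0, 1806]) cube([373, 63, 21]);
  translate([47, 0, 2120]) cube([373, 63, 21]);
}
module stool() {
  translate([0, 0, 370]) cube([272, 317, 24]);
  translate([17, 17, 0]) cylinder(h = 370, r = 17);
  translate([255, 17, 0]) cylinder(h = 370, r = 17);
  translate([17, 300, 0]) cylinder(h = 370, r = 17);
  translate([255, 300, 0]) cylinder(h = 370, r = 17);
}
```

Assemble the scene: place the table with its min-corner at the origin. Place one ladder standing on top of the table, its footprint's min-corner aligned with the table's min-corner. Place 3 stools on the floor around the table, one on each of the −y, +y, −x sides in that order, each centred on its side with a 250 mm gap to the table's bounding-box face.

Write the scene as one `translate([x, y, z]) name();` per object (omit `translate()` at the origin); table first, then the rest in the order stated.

table();
translate([0, 0, 731]) ladder();
translate([380, -567, 0]) stool();
translate([380, 1077, 0]) stool();
translate([-522, 255, 0]) stool();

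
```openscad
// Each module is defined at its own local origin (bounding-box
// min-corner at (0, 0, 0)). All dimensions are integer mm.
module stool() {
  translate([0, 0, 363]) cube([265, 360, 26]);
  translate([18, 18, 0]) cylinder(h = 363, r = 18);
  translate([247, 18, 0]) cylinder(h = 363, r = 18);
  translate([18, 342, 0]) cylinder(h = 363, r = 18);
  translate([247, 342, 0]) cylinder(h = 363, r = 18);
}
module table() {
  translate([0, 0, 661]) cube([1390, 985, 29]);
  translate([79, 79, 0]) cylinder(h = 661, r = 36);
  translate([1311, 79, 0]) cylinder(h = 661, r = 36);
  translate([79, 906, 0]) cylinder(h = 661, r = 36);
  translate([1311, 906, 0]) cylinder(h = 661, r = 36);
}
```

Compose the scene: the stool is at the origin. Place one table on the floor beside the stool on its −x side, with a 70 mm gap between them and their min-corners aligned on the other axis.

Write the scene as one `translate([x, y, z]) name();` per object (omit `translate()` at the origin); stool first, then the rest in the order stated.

stool();
translate([-1460, 0, 0]) table();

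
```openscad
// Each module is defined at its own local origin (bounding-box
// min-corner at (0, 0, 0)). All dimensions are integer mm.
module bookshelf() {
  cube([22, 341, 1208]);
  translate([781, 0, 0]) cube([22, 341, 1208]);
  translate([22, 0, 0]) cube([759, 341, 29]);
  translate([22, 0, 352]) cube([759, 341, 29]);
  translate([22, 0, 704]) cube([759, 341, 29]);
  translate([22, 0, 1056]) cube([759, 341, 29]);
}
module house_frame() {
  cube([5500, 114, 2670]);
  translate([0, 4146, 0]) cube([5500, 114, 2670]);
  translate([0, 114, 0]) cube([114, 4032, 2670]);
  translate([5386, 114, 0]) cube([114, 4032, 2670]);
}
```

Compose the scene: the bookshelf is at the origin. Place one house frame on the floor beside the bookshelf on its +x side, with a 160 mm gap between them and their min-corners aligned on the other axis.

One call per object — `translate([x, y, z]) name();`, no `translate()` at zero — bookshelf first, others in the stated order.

bookshelf();
translate([963, 0, 0]) house_frame();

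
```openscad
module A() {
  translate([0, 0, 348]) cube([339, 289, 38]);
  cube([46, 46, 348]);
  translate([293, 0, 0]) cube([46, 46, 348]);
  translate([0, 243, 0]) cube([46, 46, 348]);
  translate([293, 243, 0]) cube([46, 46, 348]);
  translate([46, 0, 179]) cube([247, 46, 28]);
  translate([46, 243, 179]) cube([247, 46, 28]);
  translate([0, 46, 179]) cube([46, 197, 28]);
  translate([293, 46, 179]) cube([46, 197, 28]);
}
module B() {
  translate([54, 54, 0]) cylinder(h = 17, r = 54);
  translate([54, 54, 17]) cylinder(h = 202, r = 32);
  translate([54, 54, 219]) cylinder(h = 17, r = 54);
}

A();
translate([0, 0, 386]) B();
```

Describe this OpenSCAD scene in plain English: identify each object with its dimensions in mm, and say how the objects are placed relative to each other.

A is a simple wooden stool: a rectangular seat 339 mm (x) by 289 mm (y), 38 mm thick, top face at z = 386 mm, on four square legs, each 46×46 mm in cross-section. The legs rest on z = 0, each flush with a corner of the seat. Four stretchers, 46 mm wide and 28 mm tall, connect adjacent legs with their undersides at z = 179 mm, each running between the inner faces of the legs it joins and aligned with the legs' outer faces on the other axis.

B is a spool: two coaxial disc flanges of radius 54 mm and thickness 17 mm, joined by a core cylinder of radius 32 mm and height 202 mm. The lower flange rests on z = 0 and the three cylinders share a vertical axis.

The spool is on top of the stool.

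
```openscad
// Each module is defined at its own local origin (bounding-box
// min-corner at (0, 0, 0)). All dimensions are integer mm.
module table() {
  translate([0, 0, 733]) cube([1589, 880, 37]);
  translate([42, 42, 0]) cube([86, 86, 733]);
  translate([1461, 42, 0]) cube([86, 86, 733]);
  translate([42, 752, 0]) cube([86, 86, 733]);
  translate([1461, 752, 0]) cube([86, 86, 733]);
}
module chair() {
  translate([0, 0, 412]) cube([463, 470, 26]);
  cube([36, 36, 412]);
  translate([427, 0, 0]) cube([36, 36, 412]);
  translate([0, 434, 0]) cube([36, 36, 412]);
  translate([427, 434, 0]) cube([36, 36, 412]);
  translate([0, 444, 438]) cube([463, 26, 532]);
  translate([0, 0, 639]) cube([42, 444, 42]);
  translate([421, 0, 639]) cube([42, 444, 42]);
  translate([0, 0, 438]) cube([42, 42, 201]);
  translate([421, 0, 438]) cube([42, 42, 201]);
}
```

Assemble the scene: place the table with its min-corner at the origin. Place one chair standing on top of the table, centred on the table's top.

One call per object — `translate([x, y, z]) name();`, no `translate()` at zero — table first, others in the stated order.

table();
translate([563, 205, 770]) chair();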